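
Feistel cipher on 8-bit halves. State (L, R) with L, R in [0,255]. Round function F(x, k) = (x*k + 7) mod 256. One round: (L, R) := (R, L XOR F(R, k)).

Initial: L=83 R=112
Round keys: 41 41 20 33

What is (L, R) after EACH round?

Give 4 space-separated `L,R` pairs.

Round 1 (k=41): L=112 R=164
Round 2 (k=41): L=164 R=59
Round 3 (k=20): L=59 R=7
Round 4 (k=33): L=7 R=213

Answer: 112,164 164,59 59,7 7,213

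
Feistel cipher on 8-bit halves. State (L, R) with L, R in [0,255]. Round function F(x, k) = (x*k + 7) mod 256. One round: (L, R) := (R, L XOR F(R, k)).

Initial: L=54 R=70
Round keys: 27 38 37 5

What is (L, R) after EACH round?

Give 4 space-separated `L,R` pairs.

Answer: 70,95 95,103 103,181 181,247

Derivation:
Round 1 (k=27): L=70 R=95
Round 2 (k=38): L=95 R=103
Round 3 (k=37): L=103 R=181
Round 4 (k=5): L=181 R=247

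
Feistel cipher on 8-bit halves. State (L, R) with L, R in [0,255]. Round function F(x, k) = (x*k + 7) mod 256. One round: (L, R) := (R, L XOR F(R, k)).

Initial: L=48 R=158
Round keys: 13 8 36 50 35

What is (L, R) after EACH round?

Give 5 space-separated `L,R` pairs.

Round 1 (k=13): L=158 R=61
Round 2 (k=8): L=61 R=113
Round 3 (k=36): L=113 R=214
Round 4 (k=50): L=214 R=162
Round 5 (k=35): L=162 R=251

Answer: 158,61 61,113 113,214 214,162 162,251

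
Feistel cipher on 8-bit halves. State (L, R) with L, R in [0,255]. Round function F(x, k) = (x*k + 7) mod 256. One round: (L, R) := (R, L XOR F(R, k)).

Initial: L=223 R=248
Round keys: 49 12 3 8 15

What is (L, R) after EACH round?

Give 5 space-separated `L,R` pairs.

Round 1 (k=49): L=248 R=160
Round 2 (k=12): L=160 R=127
Round 3 (k=3): L=127 R=36
Round 4 (k=8): L=36 R=88
Round 5 (k=15): L=88 R=11

Answer: 248,160 160,127 127,36 36,88 88,11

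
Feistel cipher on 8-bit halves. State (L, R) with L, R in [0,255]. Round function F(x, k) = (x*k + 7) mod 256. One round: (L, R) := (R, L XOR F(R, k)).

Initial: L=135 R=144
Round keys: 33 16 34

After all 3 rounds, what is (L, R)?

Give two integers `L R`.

Round 1 (k=33): L=144 R=16
Round 2 (k=16): L=16 R=151
Round 3 (k=34): L=151 R=5

Answer: 151 5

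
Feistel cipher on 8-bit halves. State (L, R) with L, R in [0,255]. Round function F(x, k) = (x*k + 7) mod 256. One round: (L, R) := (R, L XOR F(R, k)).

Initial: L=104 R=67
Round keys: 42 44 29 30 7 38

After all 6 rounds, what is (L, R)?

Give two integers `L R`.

Round 1 (k=42): L=67 R=109
Round 2 (k=44): L=109 R=128
Round 3 (k=29): L=128 R=234
Round 4 (k=30): L=234 R=243
Round 5 (k=7): L=243 R=70
Round 6 (k=38): L=70 R=152

Answer: 70 152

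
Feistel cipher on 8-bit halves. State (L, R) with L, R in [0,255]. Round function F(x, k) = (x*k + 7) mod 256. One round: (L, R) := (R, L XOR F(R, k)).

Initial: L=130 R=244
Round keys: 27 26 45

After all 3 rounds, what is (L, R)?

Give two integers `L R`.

Answer: 85 185

Derivation:
Round 1 (k=27): L=244 R=65
Round 2 (k=26): L=65 R=85
Round 3 (k=45): L=85 R=185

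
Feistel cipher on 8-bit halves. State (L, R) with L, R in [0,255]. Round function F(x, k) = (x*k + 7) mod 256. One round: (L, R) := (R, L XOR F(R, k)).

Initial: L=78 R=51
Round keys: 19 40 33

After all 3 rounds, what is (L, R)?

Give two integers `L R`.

Round 1 (k=19): L=51 R=158
Round 2 (k=40): L=158 R=132
Round 3 (k=33): L=132 R=149

Answer: 132 149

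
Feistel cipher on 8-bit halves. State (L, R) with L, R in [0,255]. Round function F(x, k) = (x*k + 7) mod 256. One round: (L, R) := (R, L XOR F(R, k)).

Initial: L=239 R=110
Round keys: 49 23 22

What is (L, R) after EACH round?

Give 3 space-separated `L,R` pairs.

Answer: 110,250 250,19 19,83

Derivation:
Round 1 (k=49): L=110 R=250
Round 2 (k=23): L=250 R=19
Round 3 (k=22): L=19 R=83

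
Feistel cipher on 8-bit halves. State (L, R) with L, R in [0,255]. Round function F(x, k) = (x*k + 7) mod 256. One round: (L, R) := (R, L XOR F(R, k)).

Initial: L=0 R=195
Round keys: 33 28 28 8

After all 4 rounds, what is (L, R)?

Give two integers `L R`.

Round 1 (k=33): L=195 R=42
Round 2 (k=28): L=42 R=92
Round 3 (k=28): L=92 R=61
Round 4 (k=8): L=61 R=179

Answer: 61 179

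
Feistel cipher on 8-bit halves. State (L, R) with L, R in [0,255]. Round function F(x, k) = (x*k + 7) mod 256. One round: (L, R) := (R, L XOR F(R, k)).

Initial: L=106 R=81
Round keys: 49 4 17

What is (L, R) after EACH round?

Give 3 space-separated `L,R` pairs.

Answer: 81,226 226,222 222,39

Derivation:
Round 1 (k=49): L=81 R=226
Round 2 (k=4): L=226 R=222
Round 3 (k=17): L=222 R=39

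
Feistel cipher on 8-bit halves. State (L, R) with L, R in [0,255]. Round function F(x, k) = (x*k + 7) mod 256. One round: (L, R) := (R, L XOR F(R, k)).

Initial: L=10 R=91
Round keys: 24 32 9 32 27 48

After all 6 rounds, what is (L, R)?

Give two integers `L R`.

Answer: 38 28

Derivation:
Round 1 (k=24): L=91 R=133
Round 2 (k=32): L=133 R=252
Round 3 (k=9): L=252 R=102
Round 4 (k=32): L=102 R=59
Round 5 (k=27): L=59 R=38
Round 6 (k=48): L=38 R=28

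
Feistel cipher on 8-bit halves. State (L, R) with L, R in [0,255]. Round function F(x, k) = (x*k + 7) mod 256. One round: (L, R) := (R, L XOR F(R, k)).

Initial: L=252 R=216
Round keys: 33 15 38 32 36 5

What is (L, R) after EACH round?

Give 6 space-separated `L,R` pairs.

Round 1 (k=33): L=216 R=35
Round 2 (k=15): L=35 R=204
Round 3 (k=38): L=204 R=108
Round 4 (k=32): L=108 R=75
Round 5 (k=36): L=75 R=255
Round 6 (k=5): L=255 R=73

Answer: 216,35 35,204 204,108 108,75 75,255 255,73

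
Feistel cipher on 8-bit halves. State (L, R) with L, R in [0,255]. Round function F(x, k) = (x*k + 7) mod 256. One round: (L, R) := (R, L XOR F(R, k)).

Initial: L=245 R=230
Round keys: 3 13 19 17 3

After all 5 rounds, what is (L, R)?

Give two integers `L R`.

Round 1 (k=3): L=230 R=76
Round 2 (k=13): L=76 R=5
Round 3 (k=19): L=5 R=42
Round 4 (k=17): L=42 R=212
Round 5 (k=3): L=212 R=169

Answer: 212 169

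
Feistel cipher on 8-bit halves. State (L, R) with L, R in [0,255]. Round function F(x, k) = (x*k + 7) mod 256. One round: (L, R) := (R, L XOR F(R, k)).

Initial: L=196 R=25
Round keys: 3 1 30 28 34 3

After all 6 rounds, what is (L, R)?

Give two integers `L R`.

Answer: 28 92

Derivation:
Round 1 (k=3): L=25 R=150
Round 2 (k=1): L=150 R=132
Round 3 (k=30): L=132 R=233
Round 4 (k=28): L=233 R=7
Round 5 (k=34): L=7 R=28
Round 6 (k=3): L=28 R=92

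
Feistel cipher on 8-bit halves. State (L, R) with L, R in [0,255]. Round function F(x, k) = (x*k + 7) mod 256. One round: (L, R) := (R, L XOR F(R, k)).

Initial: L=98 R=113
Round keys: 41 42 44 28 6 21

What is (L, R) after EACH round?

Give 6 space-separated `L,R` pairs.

Answer: 113,66 66,170 170,125 125,25 25,224 224,126

Derivation:
Round 1 (k=41): L=113 R=66
Round 2 (k=42): L=66 R=170
Round 3 (k=44): L=170 R=125
Round 4 (k=28): L=125 R=25
Round 5 (k=6): L=25 R=224
Round 6 (k=21): L=224 R=126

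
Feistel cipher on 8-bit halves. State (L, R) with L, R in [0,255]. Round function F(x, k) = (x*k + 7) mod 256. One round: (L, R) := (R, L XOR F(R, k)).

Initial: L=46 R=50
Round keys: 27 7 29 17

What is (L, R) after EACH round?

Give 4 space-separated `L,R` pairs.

Answer: 50,99 99,142 142,126 126,235

Derivation:
Round 1 (k=27): L=50 R=99
Round 2 (k=7): L=99 R=142
Round 3 (k=29): L=142 R=126
Round 4 (k=17): L=126 R=235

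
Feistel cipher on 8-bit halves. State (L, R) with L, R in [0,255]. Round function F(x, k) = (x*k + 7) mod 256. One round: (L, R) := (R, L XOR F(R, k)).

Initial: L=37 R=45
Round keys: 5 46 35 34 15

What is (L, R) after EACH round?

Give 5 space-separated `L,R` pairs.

Answer: 45,205 205,240 240,26 26,139 139,54

Derivation:
Round 1 (k=5): L=45 R=205
Round 2 (k=46): L=205 R=240
Round 3 (k=35): L=240 R=26
Round 4 (k=34): L=26 R=139
Round 5 (k=15): L=139 R=54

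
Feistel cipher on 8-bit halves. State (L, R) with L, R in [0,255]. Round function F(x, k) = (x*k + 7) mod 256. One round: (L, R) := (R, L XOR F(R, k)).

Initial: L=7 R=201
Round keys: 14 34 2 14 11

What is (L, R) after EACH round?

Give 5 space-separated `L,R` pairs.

Round 1 (k=14): L=201 R=2
Round 2 (k=34): L=2 R=130
Round 3 (k=2): L=130 R=9
Round 4 (k=14): L=9 R=7
Round 5 (k=11): L=7 R=93

Answer: 201,2 2,130 130,9 9,7 7,93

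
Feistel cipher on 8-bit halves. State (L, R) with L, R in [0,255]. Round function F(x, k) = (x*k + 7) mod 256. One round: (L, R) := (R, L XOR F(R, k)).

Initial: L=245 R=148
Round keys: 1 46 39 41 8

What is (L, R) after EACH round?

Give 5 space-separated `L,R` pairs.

Answer: 148,110 110,95 95,238 238,122 122,57

Derivation:
Round 1 (k=1): L=148 R=110
Round 2 (k=46): L=110 R=95
Round 3 (k=39): L=95 R=238
Round 4 (k=41): L=238 R=122
Round 5 (k=8): L=122 R=57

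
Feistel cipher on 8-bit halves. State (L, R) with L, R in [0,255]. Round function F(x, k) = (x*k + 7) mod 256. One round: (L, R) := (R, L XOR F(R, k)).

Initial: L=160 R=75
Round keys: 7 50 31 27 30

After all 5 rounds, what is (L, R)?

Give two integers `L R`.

Answer: 144 112

Derivation:
Round 1 (k=7): L=75 R=180
Round 2 (k=50): L=180 R=100
Round 3 (k=31): L=100 R=151
Round 4 (k=27): L=151 R=144
Round 5 (k=30): L=144 R=112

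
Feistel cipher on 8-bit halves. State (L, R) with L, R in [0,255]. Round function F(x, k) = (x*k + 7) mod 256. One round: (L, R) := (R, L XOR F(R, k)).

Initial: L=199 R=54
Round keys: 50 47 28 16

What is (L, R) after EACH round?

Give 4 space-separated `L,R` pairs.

Round 1 (k=50): L=54 R=84
Round 2 (k=47): L=84 R=69
Round 3 (k=28): L=69 R=199
Round 4 (k=16): L=199 R=50

Answer: 54,84 84,69 69,199 199,50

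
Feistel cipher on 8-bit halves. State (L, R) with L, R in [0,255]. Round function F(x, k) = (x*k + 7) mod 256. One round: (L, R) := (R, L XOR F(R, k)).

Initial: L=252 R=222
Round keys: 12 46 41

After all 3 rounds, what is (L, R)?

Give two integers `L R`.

Answer: 175 157

Derivation:
Round 1 (k=12): L=222 R=147
Round 2 (k=46): L=147 R=175
Round 3 (k=41): L=175 R=157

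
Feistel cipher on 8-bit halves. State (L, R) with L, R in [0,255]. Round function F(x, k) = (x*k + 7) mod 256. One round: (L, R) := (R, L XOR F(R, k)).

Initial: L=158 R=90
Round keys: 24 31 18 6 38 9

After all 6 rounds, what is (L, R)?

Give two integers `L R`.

Answer: 167 233

Derivation:
Round 1 (k=24): L=90 R=233
Round 2 (k=31): L=233 R=100
Round 3 (k=18): L=100 R=230
Round 4 (k=6): L=230 R=15
Round 5 (k=38): L=15 R=167
Round 6 (k=9): L=167 R=233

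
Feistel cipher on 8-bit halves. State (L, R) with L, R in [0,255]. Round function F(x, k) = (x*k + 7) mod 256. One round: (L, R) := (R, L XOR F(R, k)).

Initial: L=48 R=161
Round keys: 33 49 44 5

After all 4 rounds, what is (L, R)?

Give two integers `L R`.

Answer: 215 228

Derivation:
Round 1 (k=33): L=161 R=248
Round 2 (k=49): L=248 R=222
Round 3 (k=44): L=222 R=215
Round 4 (k=5): L=215 R=228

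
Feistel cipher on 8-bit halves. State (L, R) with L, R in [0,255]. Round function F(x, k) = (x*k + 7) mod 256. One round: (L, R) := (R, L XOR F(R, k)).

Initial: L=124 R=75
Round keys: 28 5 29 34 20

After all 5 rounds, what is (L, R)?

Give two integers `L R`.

Round 1 (k=28): L=75 R=71
Round 2 (k=5): L=71 R=33
Round 3 (k=29): L=33 R=131
Round 4 (k=34): L=131 R=76
Round 5 (k=20): L=76 R=116

Answer: 76 116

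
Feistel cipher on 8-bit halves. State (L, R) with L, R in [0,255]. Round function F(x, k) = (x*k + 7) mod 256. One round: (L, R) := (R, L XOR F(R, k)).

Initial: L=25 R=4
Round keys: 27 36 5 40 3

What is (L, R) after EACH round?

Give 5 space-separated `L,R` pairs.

Round 1 (k=27): L=4 R=106
Round 2 (k=36): L=106 R=235
Round 3 (k=5): L=235 R=244
Round 4 (k=40): L=244 R=204
Round 5 (k=3): L=204 R=159

Answer: 4,106 106,235 235,244 244,204 204,159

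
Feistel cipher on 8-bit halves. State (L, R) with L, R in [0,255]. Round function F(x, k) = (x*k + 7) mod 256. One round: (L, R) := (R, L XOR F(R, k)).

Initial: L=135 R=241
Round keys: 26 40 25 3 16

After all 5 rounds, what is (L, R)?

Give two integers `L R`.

Round 1 (k=26): L=241 R=6
Round 2 (k=40): L=6 R=6
Round 3 (k=25): L=6 R=155
Round 4 (k=3): L=155 R=222
Round 5 (k=16): L=222 R=124

Answer: 222 124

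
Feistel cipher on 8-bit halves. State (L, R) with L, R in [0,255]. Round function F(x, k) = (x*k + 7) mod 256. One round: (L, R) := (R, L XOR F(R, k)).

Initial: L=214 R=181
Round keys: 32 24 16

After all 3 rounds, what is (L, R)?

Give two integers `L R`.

Answer: 42 214

Derivation:
Round 1 (k=32): L=181 R=113
Round 2 (k=24): L=113 R=42
Round 3 (k=16): L=42 R=214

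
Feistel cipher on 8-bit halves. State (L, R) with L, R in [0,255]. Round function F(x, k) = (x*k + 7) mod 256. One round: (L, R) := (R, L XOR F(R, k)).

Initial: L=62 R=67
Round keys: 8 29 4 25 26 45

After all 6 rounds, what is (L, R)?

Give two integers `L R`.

Round 1 (k=8): L=67 R=33
Round 2 (k=29): L=33 R=135
Round 3 (k=4): L=135 R=2
Round 4 (k=25): L=2 R=190
Round 5 (k=26): L=190 R=81
Round 6 (k=45): L=81 R=250

Answer: 81 250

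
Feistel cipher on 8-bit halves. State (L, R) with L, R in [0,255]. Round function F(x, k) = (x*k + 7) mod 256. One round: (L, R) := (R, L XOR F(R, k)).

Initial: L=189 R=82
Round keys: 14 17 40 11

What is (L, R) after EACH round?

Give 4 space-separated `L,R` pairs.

Round 1 (k=14): L=82 R=62
Round 2 (k=17): L=62 R=119
Round 3 (k=40): L=119 R=161
Round 4 (k=11): L=161 R=133

Answer: 82,62 62,119 119,161 161,133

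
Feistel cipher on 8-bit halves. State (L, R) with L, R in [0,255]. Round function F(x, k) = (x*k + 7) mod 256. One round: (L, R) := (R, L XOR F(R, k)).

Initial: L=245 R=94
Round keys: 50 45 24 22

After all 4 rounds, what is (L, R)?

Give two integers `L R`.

Answer: 25 22

Derivation:
Round 1 (k=50): L=94 R=150
Round 2 (k=45): L=150 R=59
Round 3 (k=24): L=59 R=25
Round 4 (k=22): L=25 R=22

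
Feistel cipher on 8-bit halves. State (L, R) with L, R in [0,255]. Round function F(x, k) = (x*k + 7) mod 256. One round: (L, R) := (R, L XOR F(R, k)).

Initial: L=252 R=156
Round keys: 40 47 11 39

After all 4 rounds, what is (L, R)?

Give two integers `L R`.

Answer: 60 203

Derivation:
Round 1 (k=40): L=156 R=155
Round 2 (k=47): L=155 R=224
Round 3 (k=11): L=224 R=60
Round 4 (k=39): L=60 R=203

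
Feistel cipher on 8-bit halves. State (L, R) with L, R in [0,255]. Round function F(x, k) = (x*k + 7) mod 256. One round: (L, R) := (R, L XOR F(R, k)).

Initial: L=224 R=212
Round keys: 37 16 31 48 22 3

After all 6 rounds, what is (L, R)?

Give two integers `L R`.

Round 1 (k=37): L=212 R=75
Round 2 (k=16): L=75 R=99
Round 3 (k=31): L=99 R=79
Round 4 (k=48): L=79 R=180
Round 5 (k=22): L=180 R=48
Round 6 (k=3): L=48 R=35

Answer: 48 35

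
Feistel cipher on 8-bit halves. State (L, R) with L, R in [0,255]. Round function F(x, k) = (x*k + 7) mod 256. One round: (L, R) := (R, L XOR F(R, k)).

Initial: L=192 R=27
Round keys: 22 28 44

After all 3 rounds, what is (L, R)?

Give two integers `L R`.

Round 1 (k=22): L=27 R=153
Round 2 (k=28): L=153 R=216
Round 3 (k=44): L=216 R=190

Answer: 216 190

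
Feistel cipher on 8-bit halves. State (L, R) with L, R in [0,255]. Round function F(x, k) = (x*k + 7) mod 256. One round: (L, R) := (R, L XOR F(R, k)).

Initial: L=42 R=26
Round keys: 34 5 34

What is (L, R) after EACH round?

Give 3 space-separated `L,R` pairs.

Round 1 (k=34): L=26 R=81
Round 2 (k=5): L=81 R=134
Round 3 (k=34): L=134 R=130

Answer: 26,81 81,134 134,130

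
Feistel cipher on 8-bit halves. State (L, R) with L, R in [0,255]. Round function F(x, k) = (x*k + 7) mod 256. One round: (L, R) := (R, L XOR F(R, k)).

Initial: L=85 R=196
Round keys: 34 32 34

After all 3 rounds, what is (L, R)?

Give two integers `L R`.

Round 1 (k=34): L=196 R=90
Round 2 (k=32): L=90 R=131
Round 3 (k=34): L=131 R=55

Answer: 131 55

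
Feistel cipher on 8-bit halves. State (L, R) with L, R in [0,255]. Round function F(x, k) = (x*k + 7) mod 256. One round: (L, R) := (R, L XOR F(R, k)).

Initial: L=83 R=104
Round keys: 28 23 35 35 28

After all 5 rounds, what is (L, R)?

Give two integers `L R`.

Answer: 48 139

Derivation:
Round 1 (k=28): L=104 R=52
Round 2 (k=23): L=52 R=219
Round 3 (k=35): L=219 R=204
Round 4 (k=35): L=204 R=48
Round 5 (k=28): L=48 R=139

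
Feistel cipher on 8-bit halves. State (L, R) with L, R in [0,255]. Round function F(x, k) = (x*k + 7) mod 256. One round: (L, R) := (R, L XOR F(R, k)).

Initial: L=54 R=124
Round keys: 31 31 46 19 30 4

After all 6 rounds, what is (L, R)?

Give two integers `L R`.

Answer: 79 236

Derivation:
Round 1 (k=31): L=124 R=61
Round 2 (k=31): L=61 R=22
Round 3 (k=46): L=22 R=198
Round 4 (k=19): L=198 R=175
Round 5 (k=30): L=175 R=79
Round 6 (k=4): L=79 R=236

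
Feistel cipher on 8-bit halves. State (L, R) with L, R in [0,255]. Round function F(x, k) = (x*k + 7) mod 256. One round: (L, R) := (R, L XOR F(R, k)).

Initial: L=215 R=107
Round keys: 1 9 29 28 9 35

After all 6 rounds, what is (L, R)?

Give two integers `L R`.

Answer: 180 183

Derivation:
Round 1 (k=1): L=107 R=165
Round 2 (k=9): L=165 R=191
Round 3 (k=29): L=191 R=15
Round 4 (k=28): L=15 R=20
Round 5 (k=9): L=20 R=180
Round 6 (k=35): L=180 R=183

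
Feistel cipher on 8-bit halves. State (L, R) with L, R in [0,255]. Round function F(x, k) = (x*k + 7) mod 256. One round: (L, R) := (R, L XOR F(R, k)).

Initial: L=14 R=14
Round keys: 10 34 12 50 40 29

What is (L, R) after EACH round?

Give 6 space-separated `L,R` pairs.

Round 1 (k=10): L=14 R=157
Round 2 (k=34): L=157 R=239
Round 3 (k=12): L=239 R=166
Round 4 (k=50): L=166 R=156
Round 5 (k=40): L=156 R=193
Round 6 (k=29): L=193 R=120

Answer: 14,157 157,239 239,166 166,156 156,193 193,120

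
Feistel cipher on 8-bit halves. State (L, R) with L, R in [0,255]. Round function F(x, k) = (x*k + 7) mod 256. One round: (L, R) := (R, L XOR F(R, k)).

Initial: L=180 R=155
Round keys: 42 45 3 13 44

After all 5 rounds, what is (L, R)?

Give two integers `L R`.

Round 1 (k=42): L=155 R=193
Round 2 (k=45): L=193 R=111
Round 3 (k=3): L=111 R=149
Round 4 (k=13): L=149 R=247
Round 5 (k=44): L=247 R=238

Answer: 247 238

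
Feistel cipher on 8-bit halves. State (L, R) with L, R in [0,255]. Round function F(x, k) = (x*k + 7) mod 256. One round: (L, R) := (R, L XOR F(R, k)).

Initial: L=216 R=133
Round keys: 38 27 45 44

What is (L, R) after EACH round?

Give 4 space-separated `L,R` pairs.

Answer: 133,29 29,147 147,195 195,24

Derivation:
Round 1 (k=38): L=133 R=29
Round 2 (k=27): L=29 R=147
Round 3 (k=45): L=147 R=195
Round 4 (k=44): L=195 R=24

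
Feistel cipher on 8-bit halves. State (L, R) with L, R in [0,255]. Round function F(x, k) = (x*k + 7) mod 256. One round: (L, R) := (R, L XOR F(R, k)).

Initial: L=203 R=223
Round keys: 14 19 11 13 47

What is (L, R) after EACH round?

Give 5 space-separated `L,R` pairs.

Answer: 223,242 242,34 34,143 143,104 104,144

Derivation:
Round 1 (k=14): L=223 R=242
Round 2 (k=19): L=242 R=34
Round 3 (k=11): L=34 R=143
Round 4 (k=13): L=143 R=104
Round 5 (k=47): L=104 R=144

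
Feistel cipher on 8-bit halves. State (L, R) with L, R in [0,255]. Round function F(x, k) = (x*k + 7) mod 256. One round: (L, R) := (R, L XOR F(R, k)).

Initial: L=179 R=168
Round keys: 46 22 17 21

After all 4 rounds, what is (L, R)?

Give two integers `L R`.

Round 1 (k=46): L=168 R=132
Round 2 (k=22): L=132 R=247
Round 3 (k=17): L=247 R=234
Round 4 (k=21): L=234 R=206

Answer: 234 206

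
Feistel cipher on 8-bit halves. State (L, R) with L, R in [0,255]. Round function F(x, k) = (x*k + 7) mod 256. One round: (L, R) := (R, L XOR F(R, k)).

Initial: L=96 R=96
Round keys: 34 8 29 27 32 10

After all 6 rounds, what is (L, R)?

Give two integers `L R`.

Round 1 (k=34): L=96 R=167
Round 2 (k=8): L=167 R=95
Round 3 (k=29): L=95 R=109
Round 4 (k=27): L=109 R=217
Round 5 (k=32): L=217 R=74
Round 6 (k=10): L=74 R=50

Answer: 74 50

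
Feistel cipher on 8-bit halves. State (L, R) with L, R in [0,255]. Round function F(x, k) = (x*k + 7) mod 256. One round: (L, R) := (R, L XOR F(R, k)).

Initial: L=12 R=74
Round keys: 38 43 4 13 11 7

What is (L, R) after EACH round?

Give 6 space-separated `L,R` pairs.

Round 1 (k=38): L=74 R=15
Round 2 (k=43): L=15 R=198
Round 3 (k=4): L=198 R=16
Round 4 (k=13): L=16 R=17
Round 5 (k=11): L=17 R=210
Round 6 (k=7): L=210 R=212

Answer: 74,15 15,198 198,16 16,17 17,210 210,212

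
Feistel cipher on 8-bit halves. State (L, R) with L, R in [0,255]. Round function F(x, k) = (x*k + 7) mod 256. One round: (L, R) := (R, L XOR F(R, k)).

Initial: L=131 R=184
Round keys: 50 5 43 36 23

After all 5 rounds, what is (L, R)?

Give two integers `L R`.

Round 1 (k=50): L=184 R=116
Round 2 (k=5): L=116 R=243
Round 3 (k=43): L=243 R=172
Round 4 (k=36): L=172 R=196
Round 5 (k=23): L=196 R=15

Answer: 196 15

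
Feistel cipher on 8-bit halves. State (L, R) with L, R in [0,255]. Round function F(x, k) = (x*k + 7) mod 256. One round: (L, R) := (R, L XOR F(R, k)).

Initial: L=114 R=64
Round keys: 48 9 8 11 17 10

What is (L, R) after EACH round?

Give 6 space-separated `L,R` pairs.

Round 1 (k=48): L=64 R=117
Round 2 (k=9): L=117 R=100
Round 3 (k=8): L=100 R=82
Round 4 (k=11): L=82 R=233
Round 5 (k=17): L=233 R=210
Round 6 (k=10): L=210 R=210

Answer: 64,117 117,100 100,82 82,233 233,210 210,210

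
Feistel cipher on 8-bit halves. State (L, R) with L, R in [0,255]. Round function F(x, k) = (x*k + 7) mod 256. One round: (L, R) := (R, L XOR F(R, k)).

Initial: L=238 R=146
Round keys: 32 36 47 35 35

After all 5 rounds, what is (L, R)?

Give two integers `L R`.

Round 1 (k=32): L=146 R=169
Round 2 (k=36): L=169 R=89
Round 3 (k=47): L=89 R=247
Round 4 (k=35): L=247 R=149
Round 5 (k=35): L=149 R=145

Answer: 149 145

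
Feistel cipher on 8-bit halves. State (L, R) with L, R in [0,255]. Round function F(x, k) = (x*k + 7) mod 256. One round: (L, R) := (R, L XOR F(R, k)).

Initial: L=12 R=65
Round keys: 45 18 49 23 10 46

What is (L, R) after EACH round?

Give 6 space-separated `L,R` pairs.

Answer: 65,120 120,54 54,37 37,108 108,26 26,223

Derivation:
Round 1 (k=45): L=65 R=120
Round 2 (k=18): L=120 R=54
Round 3 (k=49): L=54 R=37
Round 4 (k=23): L=37 R=108
Round 5 (k=10): L=108 R=26
Round 6 (k=46): L=26 R=223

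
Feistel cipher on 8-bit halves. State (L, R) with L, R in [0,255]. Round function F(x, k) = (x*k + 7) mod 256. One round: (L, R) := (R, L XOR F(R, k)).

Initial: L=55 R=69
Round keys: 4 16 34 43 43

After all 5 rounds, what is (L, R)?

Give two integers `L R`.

Round 1 (k=4): L=69 R=44
Round 2 (k=16): L=44 R=130
Round 3 (k=34): L=130 R=103
Round 4 (k=43): L=103 R=214
Round 5 (k=43): L=214 R=158

Answer: 214 158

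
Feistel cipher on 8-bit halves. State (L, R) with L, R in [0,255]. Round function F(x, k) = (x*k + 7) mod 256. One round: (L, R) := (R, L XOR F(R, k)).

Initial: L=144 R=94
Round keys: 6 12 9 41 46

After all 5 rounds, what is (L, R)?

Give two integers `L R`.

Round 1 (k=6): L=94 R=171
Round 2 (k=12): L=171 R=85
Round 3 (k=9): L=85 R=175
Round 4 (k=41): L=175 R=91
Round 5 (k=46): L=91 R=206

Answer: 91 206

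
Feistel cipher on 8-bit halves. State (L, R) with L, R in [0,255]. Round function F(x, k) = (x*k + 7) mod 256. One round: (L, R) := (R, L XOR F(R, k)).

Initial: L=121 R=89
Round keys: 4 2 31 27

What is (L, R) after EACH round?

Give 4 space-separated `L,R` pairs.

Round 1 (k=4): L=89 R=18
Round 2 (k=2): L=18 R=114
Round 3 (k=31): L=114 R=199
Round 4 (k=27): L=199 R=118

Answer: 89,18 18,114 114,199 199,118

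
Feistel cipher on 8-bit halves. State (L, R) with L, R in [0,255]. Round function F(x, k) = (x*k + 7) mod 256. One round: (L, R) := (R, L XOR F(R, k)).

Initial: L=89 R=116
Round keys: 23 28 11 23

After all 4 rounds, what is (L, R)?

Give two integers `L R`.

Round 1 (k=23): L=116 R=42
Round 2 (k=28): L=42 R=235
Round 3 (k=11): L=235 R=10
Round 4 (k=23): L=10 R=6

Answer: 10 6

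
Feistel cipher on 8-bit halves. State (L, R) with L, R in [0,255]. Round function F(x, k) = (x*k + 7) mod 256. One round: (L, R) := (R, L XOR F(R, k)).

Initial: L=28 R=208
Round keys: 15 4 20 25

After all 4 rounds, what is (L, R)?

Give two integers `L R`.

Answer: 232 204

Derivation:
Round 1 (k=15): L=208 R=43
Round 2 (k=4): L=43 R=99
Round 3 (k=20): L=99 R=232
Round 4 (k=25): L=232 R=204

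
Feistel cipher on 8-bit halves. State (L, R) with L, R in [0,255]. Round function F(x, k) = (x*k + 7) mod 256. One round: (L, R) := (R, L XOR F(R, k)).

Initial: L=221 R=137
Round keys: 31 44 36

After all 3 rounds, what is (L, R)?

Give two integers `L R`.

Answer: 2 12

Derivation:
Round 1 (k=31): L=137 R=67
Round 2 (k=44): L=67 R=2
Round 3 (k=36): L=2 R=12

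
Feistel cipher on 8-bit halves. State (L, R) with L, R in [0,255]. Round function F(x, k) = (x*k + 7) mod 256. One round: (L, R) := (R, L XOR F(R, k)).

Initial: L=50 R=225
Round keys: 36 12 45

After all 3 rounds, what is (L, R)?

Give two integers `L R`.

Round 1 (k=36): L=225 R=153
Round 2 (k=12): L=153 R=210
Round 3 (k=45): L=210 R=104

Answer: 210 104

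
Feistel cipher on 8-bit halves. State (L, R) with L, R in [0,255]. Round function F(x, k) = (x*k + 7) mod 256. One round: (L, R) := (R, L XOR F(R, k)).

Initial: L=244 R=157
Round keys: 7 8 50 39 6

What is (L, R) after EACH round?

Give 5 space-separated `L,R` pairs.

Round 1 (k=7): L=157 R=166
Round 2 (k=8): L=166 R=170
Round 3 (k=50): L=170 R=157
Round 4 (k=39): L=157 R=88
Round 5 (k=6): L=88 R=138

Answer: 157,166 166,170 170,157 157,88 88,138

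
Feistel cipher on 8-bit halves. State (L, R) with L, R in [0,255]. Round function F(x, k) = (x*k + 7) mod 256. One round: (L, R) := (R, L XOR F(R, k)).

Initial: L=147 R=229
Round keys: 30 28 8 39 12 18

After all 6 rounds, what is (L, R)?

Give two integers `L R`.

Round 1 (k=30): L=229 R=78
Round 2 (k=28): L=78 R=106
Round 3 (k=8): L=106 R=25
Round 4 (k=39): L=25 R=188
Round 5 (k=12): L=188 R=206
Round 6 (k=18): L=206 R=63

Answer: 206 63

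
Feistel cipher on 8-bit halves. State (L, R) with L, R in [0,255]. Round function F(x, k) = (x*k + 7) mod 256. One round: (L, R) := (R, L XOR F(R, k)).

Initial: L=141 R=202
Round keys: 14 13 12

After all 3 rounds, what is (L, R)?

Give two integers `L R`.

Answer: 199 197

Derivation:
Round 1 (k=14): L=202 R=158
Round 2 (k=13): L=158 R=199
Round 3 (k=12): L=199 R=197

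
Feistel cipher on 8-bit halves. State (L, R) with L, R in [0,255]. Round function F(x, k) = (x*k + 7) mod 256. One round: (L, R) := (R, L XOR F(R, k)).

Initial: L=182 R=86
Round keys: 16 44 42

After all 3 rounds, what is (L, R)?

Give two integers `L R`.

Answer: 165 200

Derivation:
Round 1 (k=16): L=86 R=209
Round 2 (k=44): L=209 R=165
Round 3 (k=42): L=165 R=200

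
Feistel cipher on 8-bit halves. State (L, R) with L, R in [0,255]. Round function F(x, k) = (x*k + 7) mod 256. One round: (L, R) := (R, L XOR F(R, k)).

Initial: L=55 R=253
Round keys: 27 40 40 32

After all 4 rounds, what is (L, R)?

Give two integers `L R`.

Round 1 (k=27): L=253 R=129
Round 2 (k=40): L=129 R=210
Round 3 (k=40): L=210 R=86
Round 4 (k=32): L=86 R=21

Answer: 86 21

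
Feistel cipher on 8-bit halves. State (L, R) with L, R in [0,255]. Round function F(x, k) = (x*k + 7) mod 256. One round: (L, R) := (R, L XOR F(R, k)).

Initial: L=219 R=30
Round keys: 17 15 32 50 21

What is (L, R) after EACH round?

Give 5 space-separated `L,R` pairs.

Answer: 30,222 222,23 23,57 57,62 62,36

Derivation:
Round 1 (k=17): L=30 R=222
Round 2 (k=15): L=222 R=23
Round 3 (k=32): L=23 R=57
Round 4 (k=50): L=57 R=62
Round 5 (k=21): L=62 R=36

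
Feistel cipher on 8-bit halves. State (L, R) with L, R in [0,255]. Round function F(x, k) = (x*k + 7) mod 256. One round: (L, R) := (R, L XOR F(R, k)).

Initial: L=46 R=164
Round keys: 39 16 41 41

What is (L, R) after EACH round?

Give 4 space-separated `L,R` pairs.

Round 1 (k=39): L=164 R=45
Round 2 (k=16): L=45 R=115
Round 3 (k=41): L=115 R=95
Round 4 (k=41): L=95 R=77

Answer: 164,45 45,115 115,95 95,77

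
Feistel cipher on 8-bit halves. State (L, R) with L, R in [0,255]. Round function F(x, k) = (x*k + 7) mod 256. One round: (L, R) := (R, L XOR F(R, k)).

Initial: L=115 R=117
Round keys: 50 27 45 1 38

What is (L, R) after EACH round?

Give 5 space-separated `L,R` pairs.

Round 1 (k=50): L=117 R=146
Round 2 (k=27): L=146 R=24
Round 3 (k=45): L=24 R=173
Round 4 (k=1): L=173 R=172
Round 5 (k=38): L=172 R=34

Answer: 117,146 146,24 24,173 173,172 172,34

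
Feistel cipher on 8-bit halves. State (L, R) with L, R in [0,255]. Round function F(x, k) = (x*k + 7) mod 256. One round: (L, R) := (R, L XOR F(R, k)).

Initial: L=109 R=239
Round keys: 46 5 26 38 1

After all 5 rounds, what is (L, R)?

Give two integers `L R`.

Answer: 77 175

Derivation:
Round 1 (k=46): L=239 R=148
Round 2 (k=5): L=148 R=4
Round 3 (k=26): L=4 R=251
Round 4 (k=38): L=251 R=77
Round 5 (k=1): L=77 R=175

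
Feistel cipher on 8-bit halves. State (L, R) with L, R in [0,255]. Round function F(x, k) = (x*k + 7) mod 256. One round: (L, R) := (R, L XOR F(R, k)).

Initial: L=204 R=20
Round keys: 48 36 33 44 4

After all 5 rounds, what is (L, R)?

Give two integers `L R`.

Round 1 (k=48): L=20 R=11
Round 2 (k=36): L=11 R=135
Round 3 (k=33): L=135 R=101
Round 4 (k=44): L=101 R=228
Round 5 (k=4): L=228 R=242

Answer: 228 242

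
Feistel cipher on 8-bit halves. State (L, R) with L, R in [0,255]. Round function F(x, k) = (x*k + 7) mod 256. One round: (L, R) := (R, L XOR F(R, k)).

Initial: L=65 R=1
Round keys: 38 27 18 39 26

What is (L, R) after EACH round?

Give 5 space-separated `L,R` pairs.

Round 1 (k=38): L=1 R=108
Round 2 (k=27): L=108 R=106
Round 3 (k=18): L=106 R=23
Round 4 (k=39): L=23 R=226
Round 5 (k=26): L=226 R=236

Answer: 1,108 108,106 106,23 23,226 226,236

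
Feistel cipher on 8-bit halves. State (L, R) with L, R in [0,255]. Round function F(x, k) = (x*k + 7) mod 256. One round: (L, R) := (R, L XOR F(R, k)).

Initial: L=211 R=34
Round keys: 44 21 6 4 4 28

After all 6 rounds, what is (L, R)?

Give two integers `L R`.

Answer: 110 37

Derivation:
Round 1 (k=44): L=34 R=12
Round 2 (k=21): L=12 R=33
Round 3 (k=6): L=33 R=193
Round 4 (k=4): L=193 R=42
Round 5 (k=4): L=42 R=110
Round 6 (k=28): L=110 R=37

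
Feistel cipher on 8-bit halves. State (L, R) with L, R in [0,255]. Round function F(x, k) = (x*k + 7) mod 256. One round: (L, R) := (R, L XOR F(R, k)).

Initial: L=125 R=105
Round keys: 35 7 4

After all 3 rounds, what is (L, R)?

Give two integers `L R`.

Answer: 137 52

Derivation:
Round 1 (k=35): L=105 R=31
Round 2 (k=7): L=31 R=137
Round 3 (k=4): L=137 R=52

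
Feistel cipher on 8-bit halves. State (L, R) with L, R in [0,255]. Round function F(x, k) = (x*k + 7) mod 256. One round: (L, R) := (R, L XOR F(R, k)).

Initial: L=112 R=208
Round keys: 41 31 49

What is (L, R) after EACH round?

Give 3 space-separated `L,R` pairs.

Answer: 208,39 39,16 16,48

Derivation:
Round 1 (k=41): L=208 R=39
Round 2 (k=31): L=39 R=16
Round 3 (k=49): L=16 R=48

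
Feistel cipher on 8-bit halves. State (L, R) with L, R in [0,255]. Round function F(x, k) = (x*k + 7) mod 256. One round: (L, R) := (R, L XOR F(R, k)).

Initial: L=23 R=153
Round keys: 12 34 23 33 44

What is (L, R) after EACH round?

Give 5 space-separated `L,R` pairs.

Round 1 (k=12): L=153 R=36
Round 2 (k=34): L=36 R=86
Round 3 (k=23): L=86 R=229
Round 4 (k=33): L=229 R=218
Round 5 (k=44): L=218 R=154

Answer: 153,36 36,86 86,229 229,218 218,154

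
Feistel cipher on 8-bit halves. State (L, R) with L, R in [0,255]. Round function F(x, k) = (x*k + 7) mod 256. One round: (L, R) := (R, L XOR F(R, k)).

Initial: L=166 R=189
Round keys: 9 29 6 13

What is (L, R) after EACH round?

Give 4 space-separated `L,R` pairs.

Answer: 189,10 10,148 148,117 117,108

Derivation:
Round 1 (k=9): L=189 R=10
Round 2 (k=29): L=10 R=148
Round 3 (k=6): L=148 R=117
Round 4 (k=13): L=117 R=108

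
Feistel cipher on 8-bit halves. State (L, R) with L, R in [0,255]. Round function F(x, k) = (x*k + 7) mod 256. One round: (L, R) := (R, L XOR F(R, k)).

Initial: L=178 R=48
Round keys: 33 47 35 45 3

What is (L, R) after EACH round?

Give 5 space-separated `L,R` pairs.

Answer: 48,133 133,66 66,136 136,173 173,134

Derivation:
Round 1 (k=33): L=48 R=133
Round 2 (k=47): L=133 R=66
Round 3 (k=35): L=66 R=136
Round 4 (k=45): L=136 R=173
Round 5 (k=3): L=173 R=134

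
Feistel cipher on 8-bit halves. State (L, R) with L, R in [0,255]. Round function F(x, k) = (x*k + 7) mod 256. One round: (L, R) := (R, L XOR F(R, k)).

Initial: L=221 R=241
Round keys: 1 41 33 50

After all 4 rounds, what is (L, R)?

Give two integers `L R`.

Round 1 (k=1): L=241 R=37
Round 2 (k=41): L=37 R=5
Round 3 (k=33): L=5 R=137
Round 4 (k=50): L=137 R=204

Answer: 137 204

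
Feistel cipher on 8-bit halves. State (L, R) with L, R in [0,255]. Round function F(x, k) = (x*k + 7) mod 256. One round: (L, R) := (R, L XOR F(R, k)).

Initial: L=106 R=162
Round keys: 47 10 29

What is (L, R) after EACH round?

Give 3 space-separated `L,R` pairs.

Round 1 (k=47): L=162 R=175
Round 2 (k=10): L=175 R=127
Round 3 (k=29): L=127 R=197

Answer: 162,175 175,127 127,197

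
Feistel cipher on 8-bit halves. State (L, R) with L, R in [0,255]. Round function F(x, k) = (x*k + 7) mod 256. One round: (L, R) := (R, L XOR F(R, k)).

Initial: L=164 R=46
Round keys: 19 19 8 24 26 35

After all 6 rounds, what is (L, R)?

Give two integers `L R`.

Round 1 (k=19): L=46 R=213
Round 2 (k=19): L=213 R=248
Round 3 (k=8): L=248 R=18
Round 4 (k=24): L=18 R=79
Round 5 (k=26): L=79 R=31
Round 6 (k=35): L=31 R=11

Answer: 31 11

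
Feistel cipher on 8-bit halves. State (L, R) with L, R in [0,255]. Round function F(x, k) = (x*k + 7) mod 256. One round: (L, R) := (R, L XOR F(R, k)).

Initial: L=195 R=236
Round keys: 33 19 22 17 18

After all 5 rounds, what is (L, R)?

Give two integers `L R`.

Answer: 59 4

Derivation:
Round 1 (k=33): L=236 R=176
Round 2 (k=19): L=176 R=251
Round 3 (k=22): L=251 R=41
Round 4 (k=17): L=41 R=59
Round 5 (k=18): L=59 R=4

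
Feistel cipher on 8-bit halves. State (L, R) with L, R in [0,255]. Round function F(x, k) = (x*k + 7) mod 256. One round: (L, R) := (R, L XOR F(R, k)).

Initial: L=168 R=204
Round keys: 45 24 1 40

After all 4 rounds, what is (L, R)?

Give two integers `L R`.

Round 1 (k=45): L=204 R=75
Round 2 (k=24): L=75 R=195
Round 3 (k=1): L=195 R=129
Round 4 (k=40): L=129 R=236

Answer: 129 236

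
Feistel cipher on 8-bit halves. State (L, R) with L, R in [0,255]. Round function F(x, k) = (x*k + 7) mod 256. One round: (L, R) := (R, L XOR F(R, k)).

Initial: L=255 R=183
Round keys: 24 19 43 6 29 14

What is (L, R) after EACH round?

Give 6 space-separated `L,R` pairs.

Answer: 183,208 208,192 192,151 151,81 81,163 163,160

Derivation:
Round 1 (k=24): L=183 R=208
Round 2 (k=19): L=208 R=192
Round 3 (k=43): L=192 R=151
Round 4 (k=6): L=151 R=81
Round 5 (k=29): L=81 R=163
Round 6 (k=14): L=163 R=160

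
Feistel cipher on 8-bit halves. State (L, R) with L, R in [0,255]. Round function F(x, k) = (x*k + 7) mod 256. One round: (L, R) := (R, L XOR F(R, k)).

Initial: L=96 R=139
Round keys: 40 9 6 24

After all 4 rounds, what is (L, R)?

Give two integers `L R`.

Round 1 (k=40): L=139 R=223
Round 2 (k=9): L=223 R=85
Round 3 (k=6): L=85 R=218
Round 4 (k=24): L=218 R=34

Answer: 218 34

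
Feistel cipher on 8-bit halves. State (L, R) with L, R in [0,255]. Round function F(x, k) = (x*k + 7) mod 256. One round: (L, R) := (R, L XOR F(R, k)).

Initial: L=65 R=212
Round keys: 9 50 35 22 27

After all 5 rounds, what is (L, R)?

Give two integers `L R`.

Answer: 116 237

Derivation:
Round 1 (k=9): L=212 R=58
Round 2 (k=50): L=58 R=143
Round 3 (k=35): L=143 R=174
Round 4 (k=22): L=174 R=116
Round 5 (k=27): L=116 R=237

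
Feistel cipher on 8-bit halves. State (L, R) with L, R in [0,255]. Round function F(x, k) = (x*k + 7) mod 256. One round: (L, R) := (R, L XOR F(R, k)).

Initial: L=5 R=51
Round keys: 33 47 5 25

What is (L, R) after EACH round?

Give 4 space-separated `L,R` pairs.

Round 1 (k=33): L=51 R=159
Round 2 (k=47): L=159 R=11
Round 3 (k=5): L=11 R=161
Round 4 (k=25): L=161 R=203

Answer: 51,159 159,11 11,161 161,203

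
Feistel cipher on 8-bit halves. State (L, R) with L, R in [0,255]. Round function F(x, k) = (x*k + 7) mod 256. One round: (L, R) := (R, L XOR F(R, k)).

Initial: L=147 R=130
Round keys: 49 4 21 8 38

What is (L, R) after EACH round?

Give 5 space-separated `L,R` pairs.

Round 1 (k=49): L=130 R=122
Round 2 (k=4): L=122 R=109
Round 3 (k=21): L=109 R=130
Round 4 (k=8): L=130 R=122
Round 5 (k=38): L=122 R=161

Answer: 130,122 122,109 109,130 130,122 122,161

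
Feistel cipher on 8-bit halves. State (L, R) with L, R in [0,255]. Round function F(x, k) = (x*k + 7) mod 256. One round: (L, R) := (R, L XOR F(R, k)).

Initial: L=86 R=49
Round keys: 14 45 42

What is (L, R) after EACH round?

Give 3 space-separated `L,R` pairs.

Round 1 (k=14): L=49 R=227
Round 2 (k=45): L=227 R=223
Round 3 (k=42): L=223 R=126

Answer: 49,227 227,223 223,126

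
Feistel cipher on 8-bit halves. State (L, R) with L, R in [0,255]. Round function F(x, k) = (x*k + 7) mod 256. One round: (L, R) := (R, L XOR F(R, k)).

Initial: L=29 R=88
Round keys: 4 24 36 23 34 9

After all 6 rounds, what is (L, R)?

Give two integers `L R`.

Answer: 160 14

Derivation:
Round 1 (k=4): L=88 R=122
Round 2 (k=24): L=122 R=47
Round 3 (k=36): L=47 R=217
Round 4 (k=23): L=217 R=169
Round 5 (k=34): L=169 R=160
Round 6 (k=9): L=160 R=14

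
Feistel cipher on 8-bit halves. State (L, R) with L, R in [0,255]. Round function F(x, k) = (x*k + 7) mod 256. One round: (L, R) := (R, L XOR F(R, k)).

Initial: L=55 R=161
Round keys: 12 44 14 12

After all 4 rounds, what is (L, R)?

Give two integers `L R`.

Answer: 159 237

Derivation:
Round 1 (k=12): L=161 R=164
Round 2 (k=44): L=164 R=150
Round 3 (k=14): L=150 R=159
Round 4 (k=12): L=159 R=237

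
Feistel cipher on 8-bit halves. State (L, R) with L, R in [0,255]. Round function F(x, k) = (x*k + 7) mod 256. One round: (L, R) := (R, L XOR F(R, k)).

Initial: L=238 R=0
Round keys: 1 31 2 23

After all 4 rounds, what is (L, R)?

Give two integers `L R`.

Answer: 106 179

Derivation:
Round 1 (k=1): L=0 R=233
Round 2 (k=31): L=233 R=62
Round 3 (k=2): L=62 R=106
Round 4 (k=23): L=106 R=179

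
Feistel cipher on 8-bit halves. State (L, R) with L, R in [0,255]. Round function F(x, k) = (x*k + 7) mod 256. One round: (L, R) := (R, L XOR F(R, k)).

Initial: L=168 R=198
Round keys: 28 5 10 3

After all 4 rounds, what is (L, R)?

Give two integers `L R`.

Round 1 (k=28): L=198 R=7
Round 2 (k=5): L=7 R=236
Round 3 (k=10): L=236 R=56
Round 4 (k=3): L=56 R=67

Answer: 56 67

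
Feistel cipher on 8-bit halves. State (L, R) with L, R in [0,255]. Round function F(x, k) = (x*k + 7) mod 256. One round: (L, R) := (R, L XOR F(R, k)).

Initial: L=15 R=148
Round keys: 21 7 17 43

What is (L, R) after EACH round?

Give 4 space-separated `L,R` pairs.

Round 1 (k=21): L=148 R=36
Round 2 (k=7): L=36 R=151
Round 3 (k=17): L=151 R=42
Round 4 (k=43): L=42 R=130

Answer: 148,36 36,151 151,42 42,130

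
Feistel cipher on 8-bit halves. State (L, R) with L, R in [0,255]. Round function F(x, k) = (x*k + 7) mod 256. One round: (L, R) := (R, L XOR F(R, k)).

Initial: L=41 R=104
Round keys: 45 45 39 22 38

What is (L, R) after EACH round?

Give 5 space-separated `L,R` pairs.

Round 1 (k=45): L=104 R=102
Round 2 (k=45): L=102 R=157
Round 3 (k=39): L=157 R=148
Round 4 (k=22): L=148 R=34
Round 5 (k=38): L=34 R=135

Answer: 104,102 102,157 157,148 148,34 34,135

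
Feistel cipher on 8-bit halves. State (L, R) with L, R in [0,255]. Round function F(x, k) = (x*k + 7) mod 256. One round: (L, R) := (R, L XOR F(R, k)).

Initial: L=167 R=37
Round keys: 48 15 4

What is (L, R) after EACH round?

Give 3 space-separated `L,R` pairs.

Round 1 (k=48): L=37 R=80
Round 2 (k=15): L=80 R=146
Round 3 (k=4): L=146 R=31

Answer: 37,80 80,146 146,31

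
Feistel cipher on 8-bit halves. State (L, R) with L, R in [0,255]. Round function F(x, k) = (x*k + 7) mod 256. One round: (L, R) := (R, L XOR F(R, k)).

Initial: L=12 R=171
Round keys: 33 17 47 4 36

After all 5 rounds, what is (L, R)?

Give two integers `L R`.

Round 1 (k=33): L=171 R=30
Round 2 (k=17): L=30 R=174
Round 3 (k=47): L=174 R=231
Round 4 (k=4): L=231 R=13
Round 5 (k=36): L=13 R=60

Answer: 13 60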